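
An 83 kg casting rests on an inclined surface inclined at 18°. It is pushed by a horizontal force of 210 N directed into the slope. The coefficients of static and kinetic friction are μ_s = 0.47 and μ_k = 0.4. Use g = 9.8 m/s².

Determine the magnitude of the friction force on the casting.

Normal direction: N = m g cos θ + P sin θ = 838.5 N.
Along the incline, the net driving force (taking up-slope positive) is P cos θ − m g sin θ = 199.7 − 251.4 = -51.63 N, so equilibrium requires friction f = 51.63 N (up-slope).
Maximum static friction: μ_s N = 0.47 × 838.5 = 394.1 N.
Since 51.63 N is within the 394.1 N limit, the casting stays put and friction is exactly 51.6 N.

f ≈ 51.6 N (up the incline)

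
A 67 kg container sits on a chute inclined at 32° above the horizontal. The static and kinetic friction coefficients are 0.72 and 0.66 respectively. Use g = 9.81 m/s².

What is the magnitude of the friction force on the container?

f ≈ 348 N (up the incline)

The normal reaction is N = m g cos θ = 557.4 N.
Along the slope the weight component is m g sin θ = 348.3 N; friction must supply exactly this, acting up-slope.
The static-friction ceiling is μ_s N = 0.72 × 557.4 = 401.3 N.
Since |348.3| ≤ 401.3 N, no slip — friction simply equals what equilibrium demands.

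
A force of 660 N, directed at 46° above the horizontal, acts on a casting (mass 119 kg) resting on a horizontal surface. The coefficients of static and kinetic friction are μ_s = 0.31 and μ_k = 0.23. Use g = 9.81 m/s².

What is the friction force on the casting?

The vertical component of P reduces the normal force: N = m g − P sin α = 1167 − 474.8 = 692.6 N.
Horizontally, friction must balance P cos α = 458.5 N.
μ_s N = 0.31 × 692.6 = 214.7 N.
458.5 > 214.7 N → the casting slides; f = μ_k N = 0.23×692.6 = 159 N.

f ≈ 159 N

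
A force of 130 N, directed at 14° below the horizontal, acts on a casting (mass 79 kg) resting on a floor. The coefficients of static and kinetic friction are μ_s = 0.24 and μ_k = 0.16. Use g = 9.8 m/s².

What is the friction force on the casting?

N = m g + P sin α = 774.2 + 130×sin 14° = 805.6 N.
Horizontally, friction must balance P cos α = 126.1 N.
The static-friction limit is μ_s N = 193.4 N.
Since 126.1 N does not exceed the limit, the casting stays at rest and f = 126 N.

f ≈ 126 N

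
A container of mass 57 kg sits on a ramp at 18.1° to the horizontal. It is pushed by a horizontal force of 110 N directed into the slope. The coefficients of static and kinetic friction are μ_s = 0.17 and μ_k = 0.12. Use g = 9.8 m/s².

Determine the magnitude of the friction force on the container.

f ≈ 69 N (up the incline)

Normal direction: N = m g cos θ + P sin θ = 565.1 N.
Along the incline, the net driving force (taking up-slope positive) is P cos θ − m g sin θ = 104.6 − 173.5 = -68.99 N, so equilibrium requires friction f = 68.99 N (up-slope).
Maximum static friction: μ_s N = 0.17 × 565.1 = 96.07 N.
Since 68.99 N is within the 96.07 N limit, the container stays put and friction is exactly 69 N.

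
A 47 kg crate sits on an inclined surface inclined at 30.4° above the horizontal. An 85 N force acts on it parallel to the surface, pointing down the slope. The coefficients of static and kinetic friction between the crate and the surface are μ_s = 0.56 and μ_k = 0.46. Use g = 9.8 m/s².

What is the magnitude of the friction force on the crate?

The normal reaction is N = m g cos θ = 397.3 N.
The friction needed for equilibrium is m g sin θ + P = 233.1 + 85 = 318.1 N, measured positive up-slope.
The static-friction ceiling is μ_s N = 0.56 × 397.3 = 222.5 N.
Since |318.1| > 222.5 N, static friction cannot hold it; the crate slides down the incline and kinetic friction applies: f = μ_k N = 0.46 × 397.3 = 183 N.

f ≈ 183 N (up the incline)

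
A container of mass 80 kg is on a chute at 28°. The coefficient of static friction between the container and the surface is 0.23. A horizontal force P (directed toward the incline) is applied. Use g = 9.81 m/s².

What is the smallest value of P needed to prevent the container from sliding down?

P_min ≈ 211 N

The container tends to slide down (tan θ > μ_s), so at the point of impending slip friction acts up-slope at its limit: f = μ_s N.
Perpendicular to the incline: N = m g cos θ + P sin θ.
Along the incline: P cos θ + μ_s N = m g sin θ, i.e. P cos θ + μ_s (m g cos θ + P sin θ) = m g sin θ.
Solving, P (cos θ + μ_s sin θ) = m g (sin θ − μ_s cos θ), so P = 785×0.2664/0.9909 = 211 N.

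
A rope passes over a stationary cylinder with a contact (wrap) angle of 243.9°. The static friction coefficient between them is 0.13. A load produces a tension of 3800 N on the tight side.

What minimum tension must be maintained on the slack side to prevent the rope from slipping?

Capstan equation at impending slip: T_tight/T_slack = e^{μβ}.
β = 243.9° = 4.257 rad; e^{μβ} = e^{0.13×4.257} = 1.739.
T_slack = T_tight / e^{μβ} = 3800 / 1.739 = 2180 N.

T_min ≈ 2180 N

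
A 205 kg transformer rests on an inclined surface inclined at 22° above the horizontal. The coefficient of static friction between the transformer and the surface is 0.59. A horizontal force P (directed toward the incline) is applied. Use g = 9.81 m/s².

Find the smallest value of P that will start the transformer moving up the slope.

P ≈ 2620 N

At impending motion up the slope, friction acts down-slope at its limit: f = μ_s N.
Perpendicular to the incline: N = m g cos θ + P sin θ.
Along the incline: P cos θ = m g sin θ + μ_s N = m g sin θ + μ_s (m g cos θ + P sin θ).
Solving, P (cos θ − μ_s sin θ) = m g (sin θ + μ_s cos θ), so P = 205×9.81×(sin 22° + 0.59 cos 22°)/(cos 22° − 0.59 sin 22°) = 2010×0.9216/0.7062 = 2620 N.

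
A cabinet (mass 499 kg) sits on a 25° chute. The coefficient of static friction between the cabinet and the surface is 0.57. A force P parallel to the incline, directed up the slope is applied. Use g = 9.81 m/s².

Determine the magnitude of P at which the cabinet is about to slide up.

At impending motion up the slope, friction acts down-slope at its limit: f = μ_s N.
P is parallel to the surface, so N = m g cos θ = 4440 N.
Along the incline: P = m g sin θ + μ_s N = 2070 + 0.57×4440 = 4600 N.

P ≈ 4600 N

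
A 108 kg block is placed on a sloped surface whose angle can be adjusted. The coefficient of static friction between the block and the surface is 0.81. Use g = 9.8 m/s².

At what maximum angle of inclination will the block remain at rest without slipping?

θ_max ≈ 39°

At the slip threshold, m g sin θ = μ_s · m g cos θ, so tan θ = μ_s.
θ_max = arctan(0.81) = 39°.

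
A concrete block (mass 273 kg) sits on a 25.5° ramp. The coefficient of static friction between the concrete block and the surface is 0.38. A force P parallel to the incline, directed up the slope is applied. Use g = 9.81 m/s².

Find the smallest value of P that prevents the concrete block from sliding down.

P_min ≈ 234 N

The concrete block tends to slide down (tan θ > μ_s), so at the point of impending slip friction acts up-slope at its limit: f = μ_s N.
P is parallel to the surface, so N = m g cos θ = 2420 N.
Along the incline: P + μ_s N = m g sin θ, so P = 1150 − 0.38×2420 = 234 N.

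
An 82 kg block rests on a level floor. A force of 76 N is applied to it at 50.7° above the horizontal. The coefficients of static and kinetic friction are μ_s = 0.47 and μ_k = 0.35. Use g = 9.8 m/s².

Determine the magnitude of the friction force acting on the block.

Vertical equilibrium gives N = m g − P sin α = 744.8 N.
For equilibrium, f = P cos α = 76×cos 50.7° = 48.14 N.
μ_s N = 0.47 × 744.8 = 350.1 N.
48.14 ≤ 350.1 N → static; friction equals the required 48.1 N.

f ≈ 48.1 N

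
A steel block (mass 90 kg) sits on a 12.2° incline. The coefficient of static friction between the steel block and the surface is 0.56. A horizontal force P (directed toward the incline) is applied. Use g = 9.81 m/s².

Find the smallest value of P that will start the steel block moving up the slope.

P ≈ 780 N

At impending motion up the slope, friction acts down-slope at its limit: f = μ_s N.
Perpendicular to the incline: N = m g cos θ + P sin θ.
Along the incline: P cos θ = m g sin θ + μ_s N = m g sin θ + μ_s (m g cos θ + P sin θ).
Solving, P (cos θ − μ_s sin θ) = m g (sin θ + μ_s cos θ), so P = 90×9.81×(sin 12.2° + 0.56 cos 12.2°)/(cos 12.2° − 0.56 sin 12.2°) = 883×0.7587/0.8591 = 780 N.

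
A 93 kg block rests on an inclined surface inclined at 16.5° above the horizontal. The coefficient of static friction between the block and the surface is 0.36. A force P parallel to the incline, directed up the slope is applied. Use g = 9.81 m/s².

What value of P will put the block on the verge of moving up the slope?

At impending motion up the slope, friction acts down-slope at its limit: f = μ_s N.
P is parallel to the surface, so N = m g cos θ = 875 N.
Along the incline: P = m g sin θ + μ_s N = 259 + 0.36×875 = 574 N.

P ≈ 574 N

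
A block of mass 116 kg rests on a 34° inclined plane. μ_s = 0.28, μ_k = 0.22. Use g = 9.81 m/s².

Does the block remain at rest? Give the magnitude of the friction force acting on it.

f ≈ 208 N

N = m g cos θ = 943 N.
Down-slope weight component: m g sin θ = 636 N.
μ_s N = 264 N.
636 > 264 N, so it slides; kinetic friction f = μ_k N = 0.22×943 = 208 N.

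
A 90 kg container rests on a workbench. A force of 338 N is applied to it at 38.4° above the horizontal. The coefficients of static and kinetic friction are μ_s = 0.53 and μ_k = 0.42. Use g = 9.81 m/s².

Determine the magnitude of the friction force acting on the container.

f ≈ 265 N

The vertical component of P reduces the normal force: N = m g − P sin α = 882.9 − 209.9 = 673 N.
For equilibrium, f = P cos α = 338×cos 38.4° = 264.9 N.
The static-friction limit is μ_s N = 356.7 N.
Since 264.9 N does not exceed the limit, the container stays at rest and f = 265 N.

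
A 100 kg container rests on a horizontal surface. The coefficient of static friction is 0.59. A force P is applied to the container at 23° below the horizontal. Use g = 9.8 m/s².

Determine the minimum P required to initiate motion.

P ≈ 838 N

N = m g + P sin α (the push presses the container into the horizontal surface).
At impending slip, P cos α = μ_s N = μ_s (m g + P sin α).
Solving: P (cos α − μ_s sin α) = μ_s m g → P = 0.59×980/(cos 23° − 0.59 sin 23°) = 578/0.69 = 838 N.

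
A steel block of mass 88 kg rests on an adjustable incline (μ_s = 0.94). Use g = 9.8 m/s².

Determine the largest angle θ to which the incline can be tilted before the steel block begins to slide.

At the slip threshold, m g sin θ = μ_s · m g cos θ, so tan θ = μ_s.
θ_max = arctan(0.94) = 43.2°.

θ_max ≈ 43.2°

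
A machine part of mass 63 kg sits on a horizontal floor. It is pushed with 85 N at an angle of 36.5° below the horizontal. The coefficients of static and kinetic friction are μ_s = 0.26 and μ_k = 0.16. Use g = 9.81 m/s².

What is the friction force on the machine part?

The vertical component of P adds to the normal force: N = m g + P sin α = 618 + 50.56 = 668.6 N.
For equilibrium, f = P cos α = 85×cos 36.5° = 68.33 N.
μ_s N = 0.26 × 668.6 = 173.8 N.
Since 68.33 N does not exceed the limit, the machine part stays at rest and f = 68.3 N.

f ≈ 68.3 N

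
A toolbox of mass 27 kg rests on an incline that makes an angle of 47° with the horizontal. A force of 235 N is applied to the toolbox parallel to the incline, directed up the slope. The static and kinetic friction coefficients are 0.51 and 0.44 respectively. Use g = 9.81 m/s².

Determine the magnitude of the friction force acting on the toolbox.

Normal force: N = m g cos θ = 27 × 9.81 × cos 47° = 180.6 N.
For equilibrium along the incline the friction force must supply f = m g sin θ − P = 193.7 − 235 = -41.29 N (positive meaning up-slope).
Static friction can supply at most μ_s N = 92.13 N.
Since |-41.29| ≤ 92.13 N, the toolbox remains in static equilibrium and friction takes exactly the required value.

f ≈ 41.3 N (down the incline)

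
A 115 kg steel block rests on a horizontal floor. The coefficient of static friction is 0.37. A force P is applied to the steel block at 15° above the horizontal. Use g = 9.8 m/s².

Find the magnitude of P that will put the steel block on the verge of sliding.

P ≈ 393 N

N = m g − P sin α (the pull lifts the steel block).
At impending slip, P cos α = μ_s N = μ_s (m g − P sin α).
Solving: P (cos α + μ_s sin α) = μ_s m g → P = 0.37×1130/(cos 15° + 0.37 sin 15°) = 417/1.062 = 393 N.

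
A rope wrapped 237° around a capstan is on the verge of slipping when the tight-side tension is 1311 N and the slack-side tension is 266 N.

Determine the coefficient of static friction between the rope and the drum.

T₂/T₁ = e^{μβ} → μ = ln(T₂/T₁)/β.
β = 237° = 4.136 rad.
μ = ln(1311/266)/4.136 = ln(4.929)/4.136 = 0.386.

μ ≈ 0.386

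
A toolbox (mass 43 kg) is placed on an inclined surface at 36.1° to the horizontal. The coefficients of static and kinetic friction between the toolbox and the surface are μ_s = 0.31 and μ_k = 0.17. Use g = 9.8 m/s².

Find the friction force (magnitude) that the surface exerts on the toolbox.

f ≈ 57.9 N (up the incline)

Normal force: N = m g cos θ = 43 × 9.8 × cos 36.1° = 340.5 N.
For equilibrium along the incline, friction must balance the weight component: f = m g sin θ = 248.3 N up the slope.
Static friction can supply at most μ_s N = 105.6 N.
|248.3| exceeds 105.6 N, so the toolbox slips down-slope; friction is kinetic, f = μ_k N = 0.17×340.5 = 57.9 N.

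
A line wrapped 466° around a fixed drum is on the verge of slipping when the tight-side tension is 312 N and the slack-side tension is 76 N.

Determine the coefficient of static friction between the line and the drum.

μ ≈ 0.174

T₂/T₁ = e^{μβ} → μ = ln(T₂/T₁)/β.
β = 466° = 8.133 rad.
μ = ln(312/76)/8.133 = ln(4.105)/8.133 = 0.174.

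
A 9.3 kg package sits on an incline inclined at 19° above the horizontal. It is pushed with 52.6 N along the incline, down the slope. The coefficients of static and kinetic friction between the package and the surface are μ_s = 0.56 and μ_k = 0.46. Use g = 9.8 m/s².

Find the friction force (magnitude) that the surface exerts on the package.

Normal force: N = m g cos θ = 9.3 × 9.8 × cos 19° = 86.17 N.
For equilibrium along the incline the friction force must supply f = m g sin θ + P = 29.67 + 52.6 = 82.27 N (positive meaning up-slope).
The static-friction ceiling is μ_s N = 0.56 × 86.17 = 48.26 N.
|82.27| exceeds 48.26 N, so the package slips down-slope; friction is kinetic, f = μ_k N = 0.46×86.17 = 39.6 N.

f ≈ 39.6 N (up the incline)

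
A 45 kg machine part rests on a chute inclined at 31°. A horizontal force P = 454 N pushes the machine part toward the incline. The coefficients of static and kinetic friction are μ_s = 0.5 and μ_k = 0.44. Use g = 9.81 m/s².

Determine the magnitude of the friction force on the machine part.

f ≈ 162 N (down the incline)

Resolve perpendicular to the incline: N = m g cos θ + P sin θ = 45×9.81×cos 31° + 454×sin 31° = 612.2 N.
Parallel to the incline: P cos θ − m g sin θ = 389.2 − 227.4 = 161.8 N; the friction needed to balance this is 161.8 N acting down the slope.
Maximum static friction: μ_s N = 0.5 × 612.2 = 306.1 N.
|f_req| = 161.8 ≤ 306.1 N → the machine part is in equilibrium; friction equals the required value.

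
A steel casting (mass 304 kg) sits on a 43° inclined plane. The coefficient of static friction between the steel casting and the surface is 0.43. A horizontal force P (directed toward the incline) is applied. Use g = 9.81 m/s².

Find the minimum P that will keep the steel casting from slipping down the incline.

The steel casting tends to slide down (tan θ > μ_s), so at the point of impending slip friction acts up-slope at its limit: f = μ_s N.
Perpendicular to the incline: N = m g cos θ + P sin θ.
Along the incline: P cos θ + μ_s N = m g sin θ, i.e. P cos θ + μ_s (m g cos θ + P sin θ) = m g sin θ.
Solving, P (cos θ + μ_s sin θ) = m g (sin θ − μ_s cos θ), so P = 2980×0.3675/1.025 = 1070 N.

P_min ≈ 1070 N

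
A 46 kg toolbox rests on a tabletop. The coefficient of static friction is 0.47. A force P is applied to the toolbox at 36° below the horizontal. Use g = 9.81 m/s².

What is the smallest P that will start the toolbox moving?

P ≈ 398 N

N = m g + P sin α (the push presses the toolbox into the tabletop).
At impending slip, P cos α = μ_s N = μ_s (m g + P sin α).
Solving: P (cos α − μ_s sin α) = μ_s m g → P = 0.47×451/(cos 36° − 0.47 sin 36°) = 212/0.5328 = 398 N.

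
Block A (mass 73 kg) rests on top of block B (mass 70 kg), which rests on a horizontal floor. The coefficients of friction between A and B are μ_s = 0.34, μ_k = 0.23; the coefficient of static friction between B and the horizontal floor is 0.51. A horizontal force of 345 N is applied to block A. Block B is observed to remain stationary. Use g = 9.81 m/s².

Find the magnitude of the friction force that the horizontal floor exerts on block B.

The normal force B exerts on A is simply A's weight, N₁ = 716.1 N.
So the A–B interface can sustain at most μ_s N₁ = 243.5 N of static friction.
Since P = 345 N > 243.5 N, A slides on B; the A–B friction is kinetic: f₁ = μ_k N₁ = 0.23×716.1 = 165 N.
B experiences an equal 165 N forward from A (third law). B is in equilibrium, so the floor supplies f₂ = 165 N of static friction (limit μ_s(m_A+m_B)g = 715.4 N, not exceeded).

f ≈ 165 N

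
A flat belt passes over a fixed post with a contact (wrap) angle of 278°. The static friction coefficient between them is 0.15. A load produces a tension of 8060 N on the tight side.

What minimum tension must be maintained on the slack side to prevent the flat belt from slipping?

T_min ≈ 3890 N

Capstan equation at impending slip: T_tight/T_slack = e^{μβ}.
β = 278° = 4.852 rad; e^{μβ} = e^{0.15×4.852} = 2.071.
T_slack = T_tight / e^{μβ} = 8060 / 2.071 = 3890 N.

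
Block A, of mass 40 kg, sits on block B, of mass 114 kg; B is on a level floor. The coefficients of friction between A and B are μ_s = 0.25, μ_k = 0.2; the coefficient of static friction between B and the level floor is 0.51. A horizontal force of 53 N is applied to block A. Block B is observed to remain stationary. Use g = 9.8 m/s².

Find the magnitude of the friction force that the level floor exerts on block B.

The normal force B exerts on A is simply A's weight, N₁ = 392 N.
Maximum static friction on A from B: μ_s N₁ = 0.25×392 = 98 N.
Since P = 53 N ≤ 98 N, A does not slip on B; friction on A equals P = 53 N.
B experiences an equal 53 N forward from A (third law). B is in equilibrium, so the floor supplies f₂ = 53 N of static friction (limit μ_s(m_A+m_B)g = 769.7 N, not exceeded).

f ≈ 53 N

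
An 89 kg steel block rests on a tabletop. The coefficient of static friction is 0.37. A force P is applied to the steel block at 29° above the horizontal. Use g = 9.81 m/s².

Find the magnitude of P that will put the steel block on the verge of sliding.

N = m g − P sin α (the pull lifts the steel block).
At impending slip, P cos α = μ_s N = μ_s (m g − P sin α).
Solving: P (cos α + μ_s sin α) = μ_s m g → P = 0.37×873/(cos 29° + 0.37 sin 29°) = 323/1.054 = 306 N.

P ≈ 306 N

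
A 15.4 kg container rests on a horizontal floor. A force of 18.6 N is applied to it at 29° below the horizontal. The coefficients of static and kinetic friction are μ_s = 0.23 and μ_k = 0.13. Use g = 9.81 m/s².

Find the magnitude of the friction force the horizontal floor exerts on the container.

N = m g + P sin α = 151.1 + 18.6×sin 29° = 160.1 N.
Horizontally, friction must balance P cos α = 16.27 N.
μ_s N = 0.23 × 160.1 = 36.82 N.
16.27 ≤ 36.82 N → static; friction equals the required 16.3 N.

f ≈ 16.3 N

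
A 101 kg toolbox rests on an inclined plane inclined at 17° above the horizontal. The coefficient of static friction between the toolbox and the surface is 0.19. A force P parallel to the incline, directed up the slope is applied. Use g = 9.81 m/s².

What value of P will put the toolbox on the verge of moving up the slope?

P ≈ 470 N

At impending motion up the slope, friction acts down-slope at its limit: f = μ_s N.
P is parallel to the surface, so N = m g cos θ = 948 N.
Along the incline: P = m g sin θ + μ_s N = 290 + 0.19×948 = 470 N.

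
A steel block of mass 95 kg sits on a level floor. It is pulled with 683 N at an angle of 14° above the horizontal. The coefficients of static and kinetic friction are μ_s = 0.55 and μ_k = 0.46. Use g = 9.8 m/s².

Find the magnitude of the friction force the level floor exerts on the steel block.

f ≈ 352 N

Vertical equilibrium gives N = m g − P sin α = 765.8 N.
Horizontally, friction must balance P cos α = 662.7 N.
μ_s N = 0.55 × 765.8 = 421.2 N.
The required friction exceeds μ_s N, so the steel block moves and f = μ_k N = 352 N.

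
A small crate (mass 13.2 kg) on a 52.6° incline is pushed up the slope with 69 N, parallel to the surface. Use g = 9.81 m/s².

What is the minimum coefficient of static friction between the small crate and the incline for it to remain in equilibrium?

μ_s,min ≈ 0.431

N = m g cos θ = 78.65 N.
Friction must make up the shortfall along the incline: f = m g sin θ − P = 102.9 − 69 = 33.87 N.
At the threshold f = μ_s N, so μ_s,min = 33.87/78.65 = 0.431.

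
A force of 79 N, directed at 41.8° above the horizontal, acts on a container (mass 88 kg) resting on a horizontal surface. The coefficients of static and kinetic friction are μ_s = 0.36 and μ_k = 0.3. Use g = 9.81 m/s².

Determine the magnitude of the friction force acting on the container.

N = m g − P sin α = 863.3 − 79×sin 41.8° = 810.6 N.
Horizontally, friction must balance P cos α = 58.89 N.
μ_s N = 0.36 × 810.6 = 291.8 N.
58.89 ≤ 291.8 N → static; friction equals the required 58.9 N.

f ≈ 58.9 N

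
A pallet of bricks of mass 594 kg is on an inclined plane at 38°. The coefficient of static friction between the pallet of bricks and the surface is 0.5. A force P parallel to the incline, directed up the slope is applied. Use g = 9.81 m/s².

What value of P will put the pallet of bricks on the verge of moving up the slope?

P ≈ 5880 N

At impending motion up the slope, friction acts down-slope at its limit: f = μ_s N.
P is parallel to the surface, so N = m g cos θ = 4590 N.
Along the incline: P = m g sin θ + μ_s N = 3590 + 0.5×4590 = 5880 N.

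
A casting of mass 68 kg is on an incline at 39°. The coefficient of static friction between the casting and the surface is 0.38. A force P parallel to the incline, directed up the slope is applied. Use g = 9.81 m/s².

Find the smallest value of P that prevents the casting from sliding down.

The casting tends to slide down (tan θ > μ_s), so at the point of impending slip friction acts up-slope at its limit: f = μ_s N.
P is parallel to the surface, so N = m g cos θ = 518 N.
Along the incline: P + μ_s N = m g sin θ, so P = 420 − 0.38×518 = 223 N.

P_min ≈ 223 N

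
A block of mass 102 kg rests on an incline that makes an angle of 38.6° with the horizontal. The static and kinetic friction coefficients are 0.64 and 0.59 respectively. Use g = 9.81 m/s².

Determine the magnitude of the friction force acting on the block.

f ≈ 461 N (up the incline)

Perpendicular to the surface, N = m g cos θ = 102·9.81·cos 38.6° = 782 N.
For equilibrium along the incline, friction must balance the weight component: f = m g sin θ = 624.3 N up the slope.
Static friction can supply at most μ_s N = 500.5 N.
Since |624.3| > 500.5 N, static friction cannot hold it; the block slides down the incline and kinetic friction applies: f = μ_k N = 0.59 × 782 = 461 N.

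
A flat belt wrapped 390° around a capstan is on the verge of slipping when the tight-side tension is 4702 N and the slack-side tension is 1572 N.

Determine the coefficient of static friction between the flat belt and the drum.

μ ≈ 0.161

T₂/T₁ = e^{μβ} → μ = ln(T₂/T₁)/β.
β = 390° = 6.807 rad.
μ = ln(4702/1572)/6.807 = ln(2.991)/6.807 = 0.161.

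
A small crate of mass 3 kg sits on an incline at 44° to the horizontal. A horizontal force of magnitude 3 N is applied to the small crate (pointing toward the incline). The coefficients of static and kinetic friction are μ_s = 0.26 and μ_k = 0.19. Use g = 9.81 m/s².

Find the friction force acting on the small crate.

The horizontal push has a component P sin θ into the surface, so N = m g cos θ + P sin θ = 21.17 + 2.084 = 23.25 N.
Along the incline, the net driving force (taking up-slope positive) is P cos θ − m g sin θ = 2.158 − 20.44 = -18.29 N, so equilibrium requires friction f = 18.29 N (up-slope).
Maximum static friction: μ_s N = 0.26 × 23.25 = 6.046 N.
|f_req| = 18.29 > 6.046 N → the small crate slides down the incline; f = μ_k N = 0.19 × 23.25 = 4.42 N.

f ≈ 4.42 N (up the incline)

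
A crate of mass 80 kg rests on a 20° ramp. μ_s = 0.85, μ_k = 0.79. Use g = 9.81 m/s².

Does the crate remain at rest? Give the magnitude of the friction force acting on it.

f ≈ 268 N

N = m g cos θ = 737 N.
Down-slope weight component: m g sin θ = 268 N.
μ_s N = 627 N.
268 ≤ 627 N, so it stays put; friction = 268 N.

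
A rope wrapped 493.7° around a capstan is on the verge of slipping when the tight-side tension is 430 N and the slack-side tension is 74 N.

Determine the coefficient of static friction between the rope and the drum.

μ ≈ 0.204

T₂/T₁ = e^{μβ} → μ = ln(T₂/T₁)/β.
β = 493.7° = 8.617 rad.
μ = ln(430/74)/8.617 = ln(5.811)/8.617 = 0.204.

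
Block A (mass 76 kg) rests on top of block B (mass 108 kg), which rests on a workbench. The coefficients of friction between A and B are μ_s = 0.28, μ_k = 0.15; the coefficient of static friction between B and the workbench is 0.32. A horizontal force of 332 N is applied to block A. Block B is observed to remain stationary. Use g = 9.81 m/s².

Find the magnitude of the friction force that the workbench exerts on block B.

The normal force B exerts on A is simply A's weight, N₁ = 745.6 N.
Maximum static friction on A from B: μ_s N₁ = 0.28×745.6 = 208.8 N.
Since P = 332 N > 208.8 N, A slides on B; the A–B friction is kinetic: f₁ = μ_k N₁ = 0.15×745.6 = 112 N.
B experiences an equal 112 N forward from A (third law). B is in equilibrium, so the floor supplies f₂ = 112 N of static friction (limit μ_s(m_A+m_B)g = 577.6 N, not exceeded).

f ≈ 112 N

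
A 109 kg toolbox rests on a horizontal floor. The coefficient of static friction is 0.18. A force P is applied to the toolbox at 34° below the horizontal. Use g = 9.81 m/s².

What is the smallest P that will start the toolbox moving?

N = m g + P sin α (the push presses the toolbox into the horizontal floor).
At impending slip, P cos α = μ_s N = μ_s (m g + P sin α).
Solving: P (cos α − μ_s sin α) = μ_s m g → P = 0.18×1070/(cos 34° − 0.18 sin 34°) = 192/0.7284 = 264 N.

P ≈ 264 N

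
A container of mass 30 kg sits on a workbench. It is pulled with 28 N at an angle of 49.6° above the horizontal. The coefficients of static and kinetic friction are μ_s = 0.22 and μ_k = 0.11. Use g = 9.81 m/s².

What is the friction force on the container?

f ≈ 18.1 N

N = m g − P sin α = 294.3 − 28×sin 49.6° = 273 N.
Horizontally, friction must balance P cos α = 18.15 N.
The static-friction limit is μ_s N = 60.05 N.
18.15 ≤ 60.05 N → static; friction equals the required 18.1 N.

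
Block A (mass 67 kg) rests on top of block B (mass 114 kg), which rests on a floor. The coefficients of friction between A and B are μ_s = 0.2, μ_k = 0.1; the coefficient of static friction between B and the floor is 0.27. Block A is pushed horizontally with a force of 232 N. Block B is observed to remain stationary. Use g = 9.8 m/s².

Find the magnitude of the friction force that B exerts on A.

The normal force B exerts on A is simply A's weight, N₁ = 656.6 N.
So the A–B interface can sustain at most μ_s N₁ = 131.3 N of static friction.
P = 232 N exceeds that limit, so A slips over B and the interface friction becomes kinetic: f₁ = μ_k N₁ = 0.1×656.6 = 65.7 N.
B experiences an equal 65.7 N forward from A (third law). B is in equilibrium, so the floor supplies f₂ = 65.7 N of static friction (limit μ_s(m_A+m_B)g = 478.9 N, not exceeded).

f ≈ 65.7 N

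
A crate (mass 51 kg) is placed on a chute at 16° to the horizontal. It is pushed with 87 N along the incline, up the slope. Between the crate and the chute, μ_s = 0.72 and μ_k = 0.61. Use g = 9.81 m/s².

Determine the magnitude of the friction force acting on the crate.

f ≈ 50.9 N (up the incline)

The normal reaction is N = m g cos θ = 480.9 N.
For equilibrium along the incline the friction force must supply f = m g sin θ − P = 137.9 − 87 = 50.9 N (positive meaning up-slope).
Maximum static friction available: μ_s N = 0.72 × 480.9 = 346.3 N.
Since |50.9| ≤ 346.3 N, no slip — friction simply equals what equilibrium demands.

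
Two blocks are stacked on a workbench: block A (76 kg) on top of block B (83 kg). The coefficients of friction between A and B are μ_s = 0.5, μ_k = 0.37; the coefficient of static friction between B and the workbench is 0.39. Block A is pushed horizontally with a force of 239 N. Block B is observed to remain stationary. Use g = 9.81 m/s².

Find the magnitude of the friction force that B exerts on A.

The normal force B exerts on A is simply A's weight, N₁ = 745.6 N.
Maximum static friction on A from B: μ_s N₁ = 0.5×745.6 = 372.8 N.
P = 239 N is within that limit, so A and B move together (both at rest); the A–B friction is simply f₁ = P = 239 N.
B experiences an equal 239 N forward from A (third law). B is in equilibrium, so the floor supplies f₂ = 239 N of static friction (limit μ_s(m_A+m_B)g = 608.3 N, not exceeded).

f ≈ 239 N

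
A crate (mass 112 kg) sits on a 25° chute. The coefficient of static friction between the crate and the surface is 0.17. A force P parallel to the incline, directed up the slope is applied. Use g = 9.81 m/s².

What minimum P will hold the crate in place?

The crate tends to slide down (tan θ > μ_s), so at the point of impending slip friction acts up-slope at its limit: f = μ_s N.
P is parallel to the surface, so N = m g cos θ = 996 N.
Along the incline: P + μ_s N = m g sin θ, so P = 464 − 0.17×996 = 295 N.

P_min ≈ 295 N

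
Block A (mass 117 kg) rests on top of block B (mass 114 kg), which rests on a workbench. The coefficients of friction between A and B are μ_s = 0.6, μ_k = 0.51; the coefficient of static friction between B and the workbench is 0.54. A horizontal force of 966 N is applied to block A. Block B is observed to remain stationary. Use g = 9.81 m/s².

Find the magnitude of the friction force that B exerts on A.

Normal force at the A–B interface: N₁ = m_A g = 1148 N.
Maximum static friction on A from B: μ_s N₁ = 0.6×1148 = 688.7 N.
Since P = 966 N > 688.7 N, A slides on B; the A–B friction is kinetic: f₁ = μ_k N₁ = 0.51×1148 = 585 N.
B experiences an equal 585 N forward from A (third law). B is in equilibrium, so the floor supplies f₂ = 585 N of static friction (limit μ_s(m_A+m_B)g = 1224 N, not exceeded).

f ≈ 585 N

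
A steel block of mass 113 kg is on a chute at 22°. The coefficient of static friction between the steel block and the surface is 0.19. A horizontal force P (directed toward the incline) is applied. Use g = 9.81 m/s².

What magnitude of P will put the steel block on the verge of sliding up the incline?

At impending motion up the slope, friction acts down-slope at its limit: f = μ_s N.
Perpendicular to the incline: N = m g cos θ + P sin θ.
Along the incline: P cos θ = m g sin θ + μ_s N = m g sin θ + μ_s (m g cos θ + P sin θ).
Solving, P (cos θ − μ_s sin θ) = m g (sin θ + μ_s cos θ), so P = 113×9.81×(sin 22° + 0.19 cos 22°)/(cos 22° − 0.19 sin 22°) = 1110×0.5508/0.856 = 713 N.

P ≈ 713 N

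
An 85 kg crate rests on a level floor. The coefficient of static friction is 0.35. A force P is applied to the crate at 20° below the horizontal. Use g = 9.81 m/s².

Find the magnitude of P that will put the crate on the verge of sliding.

N = m g + P sin α (the push presses the crate into the level floor).
At impending slip, P cos α = μ_s N = μ_s (m g + P sin α).
Solving: P (cos α − μ_s sin α) = μ_s m g → P = 0.35×834/(cos 20° − 0.35 sin 20°) = 292/0.82 = 356 N.

P ≈ 356 N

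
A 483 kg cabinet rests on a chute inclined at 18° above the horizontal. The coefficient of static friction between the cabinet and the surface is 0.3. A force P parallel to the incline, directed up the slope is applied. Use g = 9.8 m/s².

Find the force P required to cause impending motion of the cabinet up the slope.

At impending motion up the slope, friction acts down-slope at its limit: f = μ_s N.
P is parallel to the surface, so N = m g cos θ = 4500 N.
Along the incline: P = m g sin θ + μ_s N = 1460 + 0.3×4500 = 2810 N.

P ≈ 2810 N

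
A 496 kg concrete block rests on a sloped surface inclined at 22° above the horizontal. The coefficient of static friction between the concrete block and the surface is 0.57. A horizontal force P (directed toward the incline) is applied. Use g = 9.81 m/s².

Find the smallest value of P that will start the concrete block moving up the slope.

At impending motion up the slope, friction acts down-slope at its limit: f = μ_s N.
Perpendicular to the incline: N = m g cos θ + P sin θ.
Along the incline: P cos θ = m g sin θ + μ_s N = m g sin θ + μ_s (m g cos θ + P sin θ).
Solving, P (cos θ − μ_s sin θ) = m g (sin θ + μ_s cos θ), so P = 496×9.81×(sin 22° + 0.57 cos 22°)/(cos 22° − 0.57 sin 22°) = 4870×0.9031/0.7137 = 6160 N.

P ≈ 6160 N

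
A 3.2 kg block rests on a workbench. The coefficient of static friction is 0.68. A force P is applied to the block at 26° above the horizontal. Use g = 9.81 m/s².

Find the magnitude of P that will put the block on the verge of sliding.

N = m g − P sin α (the pull lifts the block).
At impending slip, P cos α = μ_s N = μ_s (m g − P sin α).
Solving: P (cos α + μ_s sin α) = μ_s m g → P = 0.68×31.4/(cos 26° + 0.68 sin 26°) = 21.3/1.197 = 17.8 N.

P ≈ 17.8 N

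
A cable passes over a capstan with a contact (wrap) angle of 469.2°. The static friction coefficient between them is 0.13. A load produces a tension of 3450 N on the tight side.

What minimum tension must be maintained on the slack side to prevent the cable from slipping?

T_min ≈ 1190 N

Capstan equation at impending slip: T_tight/T_slack = e^{μβ}.
β = 469.2° = 8.189 rad; e^{μβ} = e^{0.13×8.189} = 2.9.
T_slack = T_tight / e^{μβ} = 3450 / 2.9 = 1190 N.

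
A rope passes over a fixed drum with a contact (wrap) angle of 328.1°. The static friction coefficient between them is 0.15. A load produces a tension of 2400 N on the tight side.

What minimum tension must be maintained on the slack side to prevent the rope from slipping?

T_min ≈ 1020 N

Capstan equation at impending slip: T_tight/T_slack = e^{μβ}.
β = 328.1° = 5.726 rad; e^{μβ} = e^{0.15×5.726} = 2.361.
T_slack = T_tight / e^{μβ} = 2400 / 2.361 = 1020 N.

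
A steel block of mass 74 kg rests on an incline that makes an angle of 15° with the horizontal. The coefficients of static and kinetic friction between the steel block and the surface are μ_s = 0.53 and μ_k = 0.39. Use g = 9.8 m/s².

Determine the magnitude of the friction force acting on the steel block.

Perpendicular to the surface, N = m g cos θ = 74·9.8·cos 15° = 700.5 N.
Along the slope the weight component is m g sin θ = 187.7 N; friction must supply exactly this, acting up-slope.
Maximum static friction available: μ_s N = 0.53 × 700.5 = 371.3 N.
Since |187.7| ≤ 371.3 N, no slip — friction simply equals what equilibrium demands.

f ≈ 188 N (up the incline)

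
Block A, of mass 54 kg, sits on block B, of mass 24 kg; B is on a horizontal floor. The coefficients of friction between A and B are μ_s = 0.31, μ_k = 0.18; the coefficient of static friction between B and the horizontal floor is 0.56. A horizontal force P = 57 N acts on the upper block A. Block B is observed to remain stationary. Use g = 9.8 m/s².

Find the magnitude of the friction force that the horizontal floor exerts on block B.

Between the blocks, N₁ = m_A g = 529.2 N.
Maximum static friction on A from B: μ_s N₁ = 0.31×529.2 = 164.1 N.
Since P = 57 N ≤ 164.1 N, A does not slip on B; friction on A equals P = 57 N.
By Newton's third law B feels 57 N forward from A. With B stationary, the floor's static friction on B balances it: f₂ = 57 N (well within μ_s(m_A+m_B)g = 428.1 N).

f ≈ 57 N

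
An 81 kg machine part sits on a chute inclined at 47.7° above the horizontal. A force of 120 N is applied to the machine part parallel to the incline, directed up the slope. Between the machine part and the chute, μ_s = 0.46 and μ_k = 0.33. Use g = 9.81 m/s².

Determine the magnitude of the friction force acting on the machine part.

f ≈ 176 N (up the incline)

The normal reaction is N = m g cos θ = 534.8 N.
Parallel to the incline, ΣF = 0 gives f = m g sin θ − P = 587.7 − 120 = 467.7 N (up-slope positive).
Maximum static friction available: μ_s N = 0.46 × 534.8 = 246 N.
|467.7| exceeds 246 N, so the machine part slips down-slope; friction is kinetic, f = μ_k N = 0.33×534.8 = 176 N.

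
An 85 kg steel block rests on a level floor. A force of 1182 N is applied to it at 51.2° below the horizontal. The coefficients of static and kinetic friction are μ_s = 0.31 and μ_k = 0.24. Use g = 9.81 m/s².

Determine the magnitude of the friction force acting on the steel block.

f ≈ 421 N

The vertical component of P adds to the normal force: N = m g + P sin α = 833.9 + 921.2 = 1755 N.
The horizontal driving force is P cos α = 740.6 N, so equilibrium needs friction f = 740.6 N.
The static-friction limit is μ_s N = 544.1 N.
740.6 > 544.1 N → the steel block slides; f = μ_k N = 0.24×1755 = 421 N.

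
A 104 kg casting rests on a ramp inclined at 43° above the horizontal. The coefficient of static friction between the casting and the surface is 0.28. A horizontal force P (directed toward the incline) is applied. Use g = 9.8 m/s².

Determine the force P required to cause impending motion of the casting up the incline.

At impending motion up the slope, friction acts down-slope at its limit: f = μ_s N.
Perpendicular to the incline: N = m g cos θ + P sin θ.
Along the incline: P cos θ = m g sin θ + μ_s N = m g sin θ + μ_s (m g cos θ + P sin θ).
Solving, P (cos θ − μ_s sin θ) = m g (sin θ + μ_s cos θ), so P = 104×9.8×(sin 43° + 0.28 cos 43°)/(cos 43° − 0.28 sin 43°) = 1020×0.8868/0.5404 = 1670 N.

P ≈ 1670 N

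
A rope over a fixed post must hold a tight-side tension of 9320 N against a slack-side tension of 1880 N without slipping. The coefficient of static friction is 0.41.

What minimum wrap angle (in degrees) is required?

β_min ≈ 224°

T₂/T₁ = e^{μβ} → β = ln(T₂/T₁)/μ.
β = ln(9320/1880)/0.41 = 1.601/0.41 = 3.905 rad.
In degrees: β = 3.905 × 180/π = 224°.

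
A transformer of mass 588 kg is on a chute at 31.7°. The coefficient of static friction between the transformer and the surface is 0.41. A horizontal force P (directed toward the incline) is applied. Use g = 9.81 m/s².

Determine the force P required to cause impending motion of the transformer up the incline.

At impending motion up the slope, friction acts down-slope at its limit: f = μ_s N.
Perpendicular to the incline: N = m g cos θ + P sin θ.
Along the incline: P cos θ = m g sin θ + μ_s N = m g sin θ + μ_s (m g cos θ + P sin θ).
Solving, P (cos θ − μ_s sin θ) = m g (sin θ + μ_s cos θ), so P = 588×9.81×(sin 31.7° + 0.41 cos 31.7°)/(cos 31.7° − 0.41 sin 31.7°) = 5770×0.8743/0.6354 = 7940 N.

P ≈ 7940 N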